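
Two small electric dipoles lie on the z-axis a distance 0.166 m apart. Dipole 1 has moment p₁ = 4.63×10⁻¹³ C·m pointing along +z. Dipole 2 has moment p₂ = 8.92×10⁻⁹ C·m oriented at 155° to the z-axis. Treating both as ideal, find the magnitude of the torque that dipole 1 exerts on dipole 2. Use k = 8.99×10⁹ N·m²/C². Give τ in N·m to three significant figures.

τ ≈ 6.86×10⁻⁹ N·m

The second dipole sits on the axis of the first, so the field there is axial: E₁ = 2kp₁/r³ along +z.
E₁ = 2(8.99×10⁹)(4.63×10⁻¹³)/(0.166)³ = 1.820 N/C.
Torque on the second dipole: τ = p₂ E₁ sinθ.
τ = (8.92×10⁻⁹)(1.820)·sin155° = 6.861×10⁻⁹ N·m.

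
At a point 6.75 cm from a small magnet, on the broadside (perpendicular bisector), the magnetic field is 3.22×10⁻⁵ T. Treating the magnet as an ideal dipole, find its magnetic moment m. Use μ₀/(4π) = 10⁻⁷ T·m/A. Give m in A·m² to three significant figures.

In the equatorial plane B = (μ₀/4π)·m/r³, so m = Br³·4π/(μ₀).
m = (3.22×10⁻⁵)·(0.0675)³ / (10⁻⁷) = 0.09903 A·m².

m ≈ 0.0990 A·m²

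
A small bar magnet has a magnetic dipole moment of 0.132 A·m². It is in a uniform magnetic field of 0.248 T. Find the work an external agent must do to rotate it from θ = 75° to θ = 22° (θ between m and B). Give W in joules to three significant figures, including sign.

W ≈ -0.0219 J

W_ext = ΔU = −mB cosθ₂ + mB cosθ₁ = mB(cosθ₁ − cosθ₂).
W = (0.132)(0.248)·(cos75° − cos22°) = (0.03274)·(-0.6684) = -0.02188 J.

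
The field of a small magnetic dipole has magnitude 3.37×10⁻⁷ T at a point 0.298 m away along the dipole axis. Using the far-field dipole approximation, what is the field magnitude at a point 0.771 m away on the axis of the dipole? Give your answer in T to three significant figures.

Dipole fields scale as 1/r³ in the far field; the geometry is the same at both points.
B₂ = B₁ · (r₁/r₂)³ = 3.37×10⁻⁷ · (0.298/0.771)³.
(r₁/r₂)³ = (0.3865)³ = 0.05774.
B₂ ≈ 1.946×10⁻⁸ T.

B ≈ 1.95×10⁻⁸ T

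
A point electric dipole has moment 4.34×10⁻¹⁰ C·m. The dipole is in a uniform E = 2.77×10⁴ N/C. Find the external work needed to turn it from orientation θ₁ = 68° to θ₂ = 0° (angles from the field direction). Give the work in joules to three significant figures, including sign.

W_ext = ΔU = U(θ₂) − U(θ₁) = −pE cosθ₂ − (−pE cosθ₁) = pE(cosθ₁ − cosθ₂).
W = (4.34×10⁻¹⁰)(2.77×10⁴)·(cos68° − cos0°) = (1.202×10⁻⁵)·(-0.6254) = -7.518×10⁻⁶ J.

W ≈ -7.52×10⁻⁶ J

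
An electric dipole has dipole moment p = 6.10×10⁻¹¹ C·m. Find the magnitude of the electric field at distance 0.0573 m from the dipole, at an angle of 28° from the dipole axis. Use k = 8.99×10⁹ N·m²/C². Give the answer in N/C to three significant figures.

At angle θ the dipole field magnitude is E = (kp/r³)·√(1 + 3cos²θ).
kp/r³ = (8.99×10⁹)(6.10×10⁻¹¹) / (0.0573)³ = 2915 N/C.
√(1 + 3cos²28°) = √(1 + 3·0.7796) = √3.3388 ≈ 1.8272.
E ≈ 2915 × 1.827 = 5326 N/C.

E ≈ 5330 N/C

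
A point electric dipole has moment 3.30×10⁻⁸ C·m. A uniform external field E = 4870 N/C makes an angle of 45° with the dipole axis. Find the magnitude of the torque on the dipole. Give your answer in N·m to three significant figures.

τ ≈ 1.14×10⁻⁴ N·m

Torque on an electric dipole: τ = pE sinθ.
τ = (3.30×10⁻⁸)(4870)·sin45° = 1.136×10⁻⁴ N·m.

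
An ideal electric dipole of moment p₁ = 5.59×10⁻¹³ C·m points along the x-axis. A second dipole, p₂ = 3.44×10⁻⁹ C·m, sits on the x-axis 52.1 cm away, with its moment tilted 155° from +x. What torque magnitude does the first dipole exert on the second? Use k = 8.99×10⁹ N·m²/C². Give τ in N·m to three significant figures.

τ ≈ 1.03×10⁻¹⁰ N·m

The second dipole sits on the axis of the first, so the field there is axial: E₁ = 2kp₁/r³ along +x.
E₁ = 2(8.99×10⁹)(5.59×10⁻¹³)/(0.521)³ = 0.07107 N/C.
Torque on the second dipole: τ = p₂ E₁ sinθ.
τ = (3.44×10⁻⁹)(0.07107)·sin155° = 1.033×10⁻¹⁰ N·m.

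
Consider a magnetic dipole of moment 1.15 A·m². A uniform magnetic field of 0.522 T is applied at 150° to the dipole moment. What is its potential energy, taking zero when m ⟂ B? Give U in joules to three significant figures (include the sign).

U ≈ 0.520 J

U = −m·B = −mB cosθ.
U = −(1.15)(0.522)·cos150° = 0.5199 J.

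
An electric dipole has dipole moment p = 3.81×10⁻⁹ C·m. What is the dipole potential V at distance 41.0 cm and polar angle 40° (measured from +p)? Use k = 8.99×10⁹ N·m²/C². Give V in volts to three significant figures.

V ≈ 156 V

The dipole potential is V = kp cosθ / r².
V = (8.99×10⁹)(3.81×10⁻⁹)·cos40° / (0.410)² = 156.1 V.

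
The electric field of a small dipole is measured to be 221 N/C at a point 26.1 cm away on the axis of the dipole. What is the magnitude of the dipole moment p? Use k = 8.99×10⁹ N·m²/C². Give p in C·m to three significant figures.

p ≈ 2.19×10⁻¹⁰ C·m

On axis E = 2kp/r³, so p = Er³/(2k).
p = (221)·(0.261)³ / (2·8.99×10⁹) = 2.185×10⁻¹⁰ C·m.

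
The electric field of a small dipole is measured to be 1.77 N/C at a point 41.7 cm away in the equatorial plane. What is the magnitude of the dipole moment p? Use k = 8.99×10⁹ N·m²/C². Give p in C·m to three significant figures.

In the equatorial plane E = kp/r³, so p = Er³/(k).
p = (1.77)·(0.417)³ / (8.99×10⁹) = 1.428×10⁻¹¹ C·m.

p ≈ 1.43×10⁻¹¹ C·m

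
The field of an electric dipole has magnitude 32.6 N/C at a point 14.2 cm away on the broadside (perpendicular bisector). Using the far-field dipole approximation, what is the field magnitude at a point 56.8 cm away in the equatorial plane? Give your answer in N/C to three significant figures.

E ≈ 0.509 N/C

Dipole fields scale as 1/r³ in the far field; the geometry is the same at both points.
E₂ = E₁ · (r₁/r₂)³ = 32.6 · (14.2/56.8)³.
(r₁/r₂)³ = (0.25)³ = 0.01562.
E₂ ≈ 0.5094 N/C.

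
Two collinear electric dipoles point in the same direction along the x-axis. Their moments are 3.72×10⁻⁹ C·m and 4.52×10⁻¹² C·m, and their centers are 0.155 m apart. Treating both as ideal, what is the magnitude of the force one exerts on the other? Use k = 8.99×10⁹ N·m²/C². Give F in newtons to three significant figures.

F ≈ 1.57×10⁻⁶ N

On-axis field of dipole 1 at distance r: E = 2kp₁/r³. Force on dipole 2 is F = p₂·dE/dr (gradient along axis).
dE/dr = −6kp₁/r⁴, so |F| = 6kp₁p₂/r⁴ (attractive for aligned moments).
F = 6(8.99×10⁹)(3.72×10⁻⁹)(4.52×10⁻¹²)/(0.155)⁴ = 1.571×10⁻⁶ N.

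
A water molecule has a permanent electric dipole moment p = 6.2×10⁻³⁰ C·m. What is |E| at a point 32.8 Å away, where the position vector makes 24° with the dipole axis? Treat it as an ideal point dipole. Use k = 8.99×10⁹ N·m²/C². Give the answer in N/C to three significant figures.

At angle θ the dipole field magnitude is E = (kp/r³)·√(1 + 3cos²θ).
kp/r³ = (8.99×10⁹)(6.20×10⁻³⁰) / (3.28×10⁻⁹)³ = 1.580×10⁶ N/C.
√(1 + 3cos²24°) = √(1 + 3·0.8346) = √3.5037 ≈ 1.8718.
E ≈ 1.580×10⁶ × 1.872 = 2.957×10⁶ N/C.

E ≈ 2.96×10⁶ N/C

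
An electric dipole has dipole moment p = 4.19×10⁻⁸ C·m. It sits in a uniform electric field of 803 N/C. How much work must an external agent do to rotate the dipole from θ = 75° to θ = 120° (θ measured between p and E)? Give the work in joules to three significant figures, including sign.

W_ext = ΔU = U(θ₂) − U(θ₁) = −pE cosθ₂ − (−pE cosθ₁) = pE(cosθ₁ − cosθ₂).
W = (4.19×10⁻⁸)(803)·(cos75° − cos120°) = (3.365×10⁻⁵)·(+0.7588) = 2.553×10⁻⁵ J.

W ≈ 2.55×10⁻⁵ J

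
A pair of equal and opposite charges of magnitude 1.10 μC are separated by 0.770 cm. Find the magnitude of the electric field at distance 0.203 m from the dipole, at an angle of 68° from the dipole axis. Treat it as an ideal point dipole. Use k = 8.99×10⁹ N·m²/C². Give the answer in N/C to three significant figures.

E ≈ 1.09×10⁴ N/C

Dipole moment p = qd = (1.10×10⁻⁶ C)(0.00770 m) = 8.47×10⁻⁹ C·m.
At angle θ the dipole field magnitude is E = (kp/r³)·√(1 + 3cos²θ).
kp/r³ = (8.99×10⁹)(8.47×10⁻⁹) / (0.203)³ = 9102 N/C.
√(1 + 3cos²68°) = √(1 + 3·0.1403) = √1.4210 ≈ 1.1921.
E ≈ 9102 × 1.192 = 1.085×10⁴ N/C.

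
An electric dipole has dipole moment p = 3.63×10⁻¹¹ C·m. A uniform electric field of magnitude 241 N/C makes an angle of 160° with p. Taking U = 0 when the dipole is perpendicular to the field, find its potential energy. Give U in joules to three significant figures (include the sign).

U = −p·E = −pE cosθ.
U = −(3.63×10⁻¹¹)(241)·cos160° = 8.221×10⁻⁹ J.

U ≈ 8.22×10⁻⁹ J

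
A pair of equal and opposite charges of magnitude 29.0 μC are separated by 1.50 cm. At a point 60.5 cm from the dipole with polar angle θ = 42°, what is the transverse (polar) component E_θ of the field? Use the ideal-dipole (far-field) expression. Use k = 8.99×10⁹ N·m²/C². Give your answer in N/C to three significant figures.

E_θ ≈ 1.18×10⁴ N/C

Dipole moment p = qd = (2.90×10⁻⁵ C)(0.0150 m) = 4.35×10⁻⁷ C·m.
For a dipole, E_θ = (kp sinθ)/r³.
kp/r³ = (8.99×10⁹)(4.35×10⁻⁷)/(0.605)³ = 1.766×10⁴ N/C.
E_θ = 1.766×10⁴·sin42° = 1.182×10⁴ N/C.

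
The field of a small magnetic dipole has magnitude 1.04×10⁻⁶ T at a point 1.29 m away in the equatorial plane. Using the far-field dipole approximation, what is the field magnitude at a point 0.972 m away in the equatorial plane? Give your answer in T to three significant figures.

Dipole fields scale as 1/r³ in the far field; the geometry is the same at both points.
B₂ = B₁ · (r₁/r₂)³ = 1.04×10⁻⁶ · (1.29/0.972)³.
(r₁/r₂)³ = (1.327)³ = 2.338.
B₂ ≈ 2.431×10⁻⁶ T.

B ≈ 2.43×10⁻⁶ T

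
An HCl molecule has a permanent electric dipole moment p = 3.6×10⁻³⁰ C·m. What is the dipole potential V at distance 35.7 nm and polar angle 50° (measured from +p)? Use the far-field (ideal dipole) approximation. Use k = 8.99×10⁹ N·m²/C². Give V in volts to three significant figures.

V ≈ 1.63×10⁻⁵ V

The dipole potential is V = kp cosθ / r².
V = (8.99×10⁹)(3.60×10⁻³⁰)·cos50° / (3.57×10⁻⁸)² = 1.632×10⁻⁵ V.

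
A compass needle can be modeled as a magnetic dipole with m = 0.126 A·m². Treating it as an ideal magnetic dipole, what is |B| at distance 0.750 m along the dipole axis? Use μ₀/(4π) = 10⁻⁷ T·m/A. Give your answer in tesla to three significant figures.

B ≈ 5.97×10⁻⁸ T

On axis B = (μ₀/4π)·2m/r³.
B = 2·(10⁻⁷)·(0.126) / (0.750)³ = 5.973×10⁻⁸ T.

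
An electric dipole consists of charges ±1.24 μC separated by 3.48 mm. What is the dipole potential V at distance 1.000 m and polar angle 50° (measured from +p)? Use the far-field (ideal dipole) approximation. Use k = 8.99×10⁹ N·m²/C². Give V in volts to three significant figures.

V ≈ 24.9 V

Dipole moment p = qd = (1.24×10⁻⁶ C)(0.00348 m) = 4.315×10⁻⁹ C·m.
The dipole potential is V = kp cosθ / r².
V = (8.99×10⁹)(4.315×10⁻⁹)·cos50° / (1.00)² = 24.93 V.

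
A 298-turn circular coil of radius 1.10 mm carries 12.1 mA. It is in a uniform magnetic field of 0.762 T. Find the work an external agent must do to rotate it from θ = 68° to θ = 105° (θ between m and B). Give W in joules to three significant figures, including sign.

W ≈ 6.62×10⁻⁶ J

m = NIA = NIπa² = 298·(0.0121)·π·(0.00110)² = 1.371×10⁻⁵ A·m².
W_ext = ΔU = −mB cosθ₂ + mB cosθ₁ = mB(cosθ₁ − cosθ₂).
W = (1.371×10⁻⁵)(0.762)·(cos68° − cos105°) = (1.045×10⁻⁵)·(+0.6334) = 6.617×10⁻⁶ J.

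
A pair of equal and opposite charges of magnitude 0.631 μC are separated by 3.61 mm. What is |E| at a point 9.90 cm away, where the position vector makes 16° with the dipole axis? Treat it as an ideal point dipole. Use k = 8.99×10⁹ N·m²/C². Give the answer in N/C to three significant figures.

E ≈ 4.10×10⁴ N/C

Dipole moment p = qd = (6.31×10⁻⁷ C)(0.00361 m) = 2.278×10⁻⁹ C·m.
At angle θ the dipole field magnitude is E = (kp/r³)·√(1 + 3cos²θ).
kp/r³ = (8.99×10⁹)(2.278×10⁻⁹) / (0.0990)³ = 2.111×10⁴ N/C.
√(1 + 3cos²16°) = √(1 + 3·0.9240) = √3.7721 ≈ 1.9422.
E ≈ 2.111×10⁴ × 1.942 = 4.099×10⁴ N/C.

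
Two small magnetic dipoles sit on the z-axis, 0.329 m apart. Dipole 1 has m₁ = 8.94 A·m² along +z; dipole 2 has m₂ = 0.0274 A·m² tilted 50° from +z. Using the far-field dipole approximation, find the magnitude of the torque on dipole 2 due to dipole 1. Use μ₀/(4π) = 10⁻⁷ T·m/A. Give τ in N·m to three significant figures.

τ ≈ 1.05×10⁻⁶ N·m

Dipole B is on the axis of dipole A, so B₁ there is axial: B₁ = (μ₀/4π)·2m₁/r³ along +z.
B₁ = 2(10⁻⁷)(8.94)/(0.329)³ = 5.021×10⁻⁵ T.
τ = m₂ B₁ sinθ.
τ = (0.0274)(5.021×10⁻⁵)·sin50° = 1.054×10⁻⁶ N·m.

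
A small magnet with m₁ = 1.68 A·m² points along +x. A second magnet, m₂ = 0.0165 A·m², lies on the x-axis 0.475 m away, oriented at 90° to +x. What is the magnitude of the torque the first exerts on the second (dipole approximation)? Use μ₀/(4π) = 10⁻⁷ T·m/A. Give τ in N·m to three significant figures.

Dipole B is on the axis of dipole A, so B₁ there is axial: B₁ = (μ₀/4π)·2m₁/r³ along +x.
B₁ = 2(10⁻⁷)(1.68)/(0.475)³ = 3.135×10⁻⁶ T.
τ = m₂ B₁ sinθ.
τ = (0.0165)(3.135×10⁻⁶)·sin90° = 5.173×10⁻⁸ N·m.

τ ≈ 5.17×10⁻⁸ N·m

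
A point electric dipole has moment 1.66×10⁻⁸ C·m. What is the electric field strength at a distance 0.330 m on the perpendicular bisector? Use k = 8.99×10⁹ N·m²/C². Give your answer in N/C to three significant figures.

E ≈ 4150 N/C

On the perpendicular bisector E = kp/r³ (half the axial value at the same distance).
E = (8.99×10⁹)(1.66×10⁻⁸) / (0.330)³ = 4153 N/C.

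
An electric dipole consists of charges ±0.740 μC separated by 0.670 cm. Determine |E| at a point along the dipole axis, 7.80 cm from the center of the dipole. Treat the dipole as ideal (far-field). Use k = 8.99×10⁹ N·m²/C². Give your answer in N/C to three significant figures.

Dipole moment p = qd = (7.40×10⁻⁷ C)(0.00670 m) = 4.958×10⁻⁹ C·m.
On the dipole axis E = 2kp/r³.
E = 2·(8.99×10⁹)(4.958×10⁻⁹) / (0.0780)³ = 1.879×10⁵ N/C.

E ≈ 1.88×10⁵ N/C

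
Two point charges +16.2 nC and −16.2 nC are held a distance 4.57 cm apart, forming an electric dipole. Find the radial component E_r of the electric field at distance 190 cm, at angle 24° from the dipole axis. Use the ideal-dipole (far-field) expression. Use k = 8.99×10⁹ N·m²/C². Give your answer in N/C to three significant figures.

Dipole moment p = qd = (1.62×10⁻⁸ C)(0.0457 m) = 7.403×10⁻¹⁰ C·m.
For a dipole, E_r = (2kp cosθ)/r³.
kp/r³ = (8.99×10⁹)(7.403×10⁻¹⁰)/(1.90)³ = 0.9703 N/C.
E_r = 2·0.9703·cos24° = 1.773 N/C.

E_r ≈ 1.77 N/C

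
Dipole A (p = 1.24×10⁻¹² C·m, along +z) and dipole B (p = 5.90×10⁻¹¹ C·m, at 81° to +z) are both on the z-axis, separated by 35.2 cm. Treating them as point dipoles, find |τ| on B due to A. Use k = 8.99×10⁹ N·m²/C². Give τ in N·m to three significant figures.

τ ≈ 2.98×10⁻¹¹ N·m

The second dipole sits on the axis of the first, so the field there is axial: E₁ = 2kp₁/r³ along +z.
E₁ = 2(8.99×10⁹)(1.24×10⁻¹²)/(0.352)³ = 0.5112 N/C.
Torque on the second dipole: τ = p₂ E₁ sinθ.
τ = (5.90×10⁻¹¹)(0.5112)·sin81° = 2.979×10⁻¹¹ N·m.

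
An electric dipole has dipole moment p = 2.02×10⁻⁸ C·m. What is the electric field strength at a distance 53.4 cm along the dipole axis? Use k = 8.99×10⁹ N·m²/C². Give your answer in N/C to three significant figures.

E ≈ 2390 N/C

On the dipole axis E = 2kp/r³.
E = 2·(8.99×10⁹)(2.02×10⁻⁸) / (0.534)³ = 2385 N/C.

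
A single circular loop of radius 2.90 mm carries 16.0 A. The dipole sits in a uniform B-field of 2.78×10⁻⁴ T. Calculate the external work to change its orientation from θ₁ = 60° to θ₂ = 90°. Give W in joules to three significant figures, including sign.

Magnetic moment m = IA = Iπa² = (16.0)·π·(0.00290)² = 4.227×10⁻⁴ A·m².
W_ext = ΔU = −mB cosθ₂ + mB cosθ₁ = mB(cosθ₁ − cosθ₂).
W = (4.227×10⁻⁴)(2.78×10⁻⁴)·(cos60° − cos90°) = (1.175×10⁻⁷)·(+0.5000) = 5.876×10⁻⁸ J.

W ≈ 5.88×10⁻⁸ J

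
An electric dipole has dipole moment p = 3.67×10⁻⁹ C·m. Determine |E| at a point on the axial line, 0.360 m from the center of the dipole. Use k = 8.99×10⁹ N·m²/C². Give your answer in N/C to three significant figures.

On the dipole axis E = 2kp/r³.
E = 2·(8.99×10⁹)(3.67×10⁻⁹) / (0.360)³ = 1414 N/C.

E ≈ 1410 N/C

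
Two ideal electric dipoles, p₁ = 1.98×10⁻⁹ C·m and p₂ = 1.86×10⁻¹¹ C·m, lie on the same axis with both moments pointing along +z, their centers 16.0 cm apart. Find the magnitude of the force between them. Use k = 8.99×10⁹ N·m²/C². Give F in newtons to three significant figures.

On-axis field of dipole 1 at distance r: E = 2kp₁/r³. Force on dipole 2 is F = p₂·dE/dr (gradient along axis).
dE/dr = −6kp₁/r⁴, so |F| = 6kp₁p₂/r⁴ (attractive for aligned moments).
F = 6(8.99×10⁹)(1.98×10⁻⁹)(1.86×10⁻¹¹)/(0.160)⁴ = 3.031×10⁻⁶ N.

F ≈ 3.03×10⁻⁶ N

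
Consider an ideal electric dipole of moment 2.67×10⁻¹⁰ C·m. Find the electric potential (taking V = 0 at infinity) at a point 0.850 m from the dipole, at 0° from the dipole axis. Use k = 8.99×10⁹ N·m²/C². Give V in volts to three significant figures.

V ≈ 3.32 V

The dipole potential is V = kp cosθ / r².
V = (8.99×10⁹)(2.67×10⁻¹⁰)·cos0° / (0.850)² = 3.322 V.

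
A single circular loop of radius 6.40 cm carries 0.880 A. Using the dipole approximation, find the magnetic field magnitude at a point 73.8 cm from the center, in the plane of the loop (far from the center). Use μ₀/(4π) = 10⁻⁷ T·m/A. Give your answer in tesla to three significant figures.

B ≈ 2.82×10⁻⁹ T

Magnetic moment m = IA = Iπa² = (0.880)·π·(0.0640)² = 0.01132 A·m².
In the equatorial plane B = (μ₀/4π)·m/r³ (half the axial value).
B = (10⁻⁷)·(0.01132) / (0.738)³ = 2.816×10⁻⁹ T.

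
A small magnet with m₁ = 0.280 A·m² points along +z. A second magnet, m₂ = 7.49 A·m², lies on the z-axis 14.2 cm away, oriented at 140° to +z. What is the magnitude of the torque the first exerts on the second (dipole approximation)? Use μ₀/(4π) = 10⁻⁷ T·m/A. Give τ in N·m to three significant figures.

τ ≈ 9.42×10⁻⁵ N·m

Dipole B is on the axis of dipole A, so B₁ there is axial: B₁ = (μ₀/4π)·2m₁/r³ along +z.
B₁ = 2(10⁻⁷)(0.280)/(0.142)³ = 1.956×10⁻⁵ T.
τ = m₂ B₁ sinθ.
τ = (7.49)(1.956×10⁻⁵)·sin140° = 9.416×10⁻⁵ N·m.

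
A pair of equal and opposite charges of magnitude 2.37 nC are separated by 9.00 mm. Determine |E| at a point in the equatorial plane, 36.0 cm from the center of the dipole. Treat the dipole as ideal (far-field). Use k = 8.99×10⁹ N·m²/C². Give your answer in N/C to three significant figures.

Dipole moment p = qd = (2.37×10⁻⁹ C)(0.00900 m) = 2.133×10⁻¹¹ C·m.
On the perpendicular bisector E = kp/r³ (half the axial value at the same distance).
E = (8.99×10⁹)(2.133×10⁻¹¹) / (0.360)³ = 4.110 N/C.

E ≈ 4.11 N/C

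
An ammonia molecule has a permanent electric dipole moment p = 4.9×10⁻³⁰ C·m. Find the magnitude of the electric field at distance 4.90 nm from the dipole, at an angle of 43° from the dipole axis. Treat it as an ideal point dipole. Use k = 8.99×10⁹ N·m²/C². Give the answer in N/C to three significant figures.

At angle θ the dipole field magnitude is E = (kp/r³)·√(1 + 3cos²θ).
kp/r³ = (8.99×10⁹)(4.90×10⁻³⁰) / (4.90×10⁻⁹)³ = 3.744×10⁵ N/C.
√(1 + 3cos²43°) = √(1 + 3·0.5349) = √2.6046 ≈ 1.6139.
E ≈ 3.744×10⁵ × 1.614 = 6.043×10⁵ N/C.

E ≈ 6.04×10⁵ N/C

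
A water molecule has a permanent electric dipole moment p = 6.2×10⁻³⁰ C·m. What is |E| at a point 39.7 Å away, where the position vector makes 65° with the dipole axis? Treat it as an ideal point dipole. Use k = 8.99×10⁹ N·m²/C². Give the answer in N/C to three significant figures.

At angle θ the dipole field magnitude is E = (kp/r³)·√(1 + 3cos²θ).
kp/r³ = (8.99×10⁹)(6.20×10⁻³⁰) / (3.97×10⁻⁹)³ = 8.908×10⁵ N/C.
√(1 + 3cos²65°) = √(1 + 3·0.1786) = √1.5358 ≈ 1.2393.
E ≈ 8.908×10⁵ × 1.239 = 1.104×10⁶ N/C.

E ≈ 1.10×10⁶ N/C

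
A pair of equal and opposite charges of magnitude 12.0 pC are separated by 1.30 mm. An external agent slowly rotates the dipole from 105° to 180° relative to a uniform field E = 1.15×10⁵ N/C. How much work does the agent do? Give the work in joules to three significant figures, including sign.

W ≈ 1.33×10⁻⁹ J

Dipole moment p = qd = (1.20×10⁻¹¹ C)(0.00130 m) = 1.56×10⁻¹⁴ C·m.
W_ext = ΔU = U(θ₂) − U(θ₁) = −pE cosθ₂ − (−pE cosθ₁) = pE(cosθ₁ − cosθ₂).
W = (1.56×10⁻¹⁴)(1.15×10⁵)·(cos105° − cos180°) = (1.794×10⁻⁹)·(+0.7412) = 1.330×10⁻⁹ J.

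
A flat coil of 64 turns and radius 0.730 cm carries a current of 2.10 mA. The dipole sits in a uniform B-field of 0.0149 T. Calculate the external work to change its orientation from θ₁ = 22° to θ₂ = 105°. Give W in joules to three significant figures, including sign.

W ≈ 3.98×10⁻⁷ J

m = NIA = NIπa² = 64·(0.00210)·π·(0.00730)² = 2.25×10⁻⁵ A·m².
W_ext = ΔU = −mB cosθ₂ + mB cosθ₁ = mB(cosθ₁ − cosθ₂).
W = (2.25×10⁻⁵)(0.0149)·(cos22° − cos105°) = (3.353×10⁻⁷)·(+1.1860) = 3.976×10⁻⁷ J.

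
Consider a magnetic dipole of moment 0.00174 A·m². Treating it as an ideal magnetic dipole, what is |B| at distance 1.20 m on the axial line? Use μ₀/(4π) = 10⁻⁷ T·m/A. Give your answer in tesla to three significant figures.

B ≈ 2.01×10⁻¹⁰ T

On axis B = (μ₀/4π)·2m/r³.
B = 2·(10⁻⁷)·(0.00174) / (1.20)³ = 2.014×10⁻¹⁰ T.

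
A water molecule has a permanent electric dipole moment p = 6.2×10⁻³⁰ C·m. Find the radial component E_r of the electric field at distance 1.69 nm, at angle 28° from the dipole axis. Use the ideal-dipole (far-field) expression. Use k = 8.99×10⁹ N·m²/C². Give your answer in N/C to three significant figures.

For a dipole, E_r = (2kp cosθ)/r³.
kp/r³ = (8.99×10⁹)(6.20×10⁻³⁰)/(1.69×10⁻⁹)³ = 1.155×10⁷ N/C.
E_r = 2·1.155×10⁷·cos28° = 2.039×10⁷ N/C.

E_r ≈ 2.04×10⁷ N/C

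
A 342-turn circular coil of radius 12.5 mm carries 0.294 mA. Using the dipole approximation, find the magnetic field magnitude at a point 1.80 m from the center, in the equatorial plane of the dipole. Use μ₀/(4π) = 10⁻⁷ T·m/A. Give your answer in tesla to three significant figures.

B ≈ 8.46×10⁻¹³ T

m = NIA = NIπa² = 342·(2.94×10⁻⁴)·π·(0.0125)² = 4.936×10⁻⁵ A·m².
In the equatorial plane B = (μ₀/4π)·m/r³ (half the axial value).
B = (10⁻⁷)·(4.936×10⁻⁵) / (1.80)³ = 8.464×10⁻¹³ T.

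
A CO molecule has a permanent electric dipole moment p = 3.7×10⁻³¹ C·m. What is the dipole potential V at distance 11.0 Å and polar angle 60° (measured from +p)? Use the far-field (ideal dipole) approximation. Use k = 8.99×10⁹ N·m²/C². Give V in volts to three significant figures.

V ≈ 0.00137 V

The dipole potential is V = kp cosθ / r².
V = (8.99×10⁹)(3.70×10⁻³¹)·cos60° / (1.10×10⁻⁹)² = 0.001375 V.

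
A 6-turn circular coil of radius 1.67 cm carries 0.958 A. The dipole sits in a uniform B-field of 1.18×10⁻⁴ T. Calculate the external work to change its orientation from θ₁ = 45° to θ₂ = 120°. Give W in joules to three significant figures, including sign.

W ≈ 7.17×10⁻⁷ J

m = NIA = NIπa² = 6·(0.958)·π·(0.0167)² = 0.005036 A·m².
W_ext = ΔU = −mB cosθ₂ + mB cosθ₁ = mB(cosθ₁ − cosθ₂).
W = (0.005036)(1.18×10⁻⁴)·(cos45° − cos120°) = (5.942×10⁻⁷)·(+1.2071) = 7.173×10⁻⁷ J.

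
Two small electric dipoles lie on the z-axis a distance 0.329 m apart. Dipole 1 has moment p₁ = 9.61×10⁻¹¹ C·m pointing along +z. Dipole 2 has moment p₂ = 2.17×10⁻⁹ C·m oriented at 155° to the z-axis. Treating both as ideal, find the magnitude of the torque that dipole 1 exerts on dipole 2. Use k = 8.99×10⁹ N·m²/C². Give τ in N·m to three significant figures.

τ ≈ 4.45×10⁻⁸ N·m

The second dipole sits on the axis of the first, so the field there is axial: E₁ = 2kp₁/r³ along +z.
E₁ = 2(8.99×10⁹)(9.61×10⁻¹¹)/(0.329)³ = 48.52 N/C.
Torque on the second dipole: τ = p₂ E₁ sinθ.
τ = (2.17×10⁻⁹)(48.52)·sin155° = 4.450×10⁻⁸ N·m.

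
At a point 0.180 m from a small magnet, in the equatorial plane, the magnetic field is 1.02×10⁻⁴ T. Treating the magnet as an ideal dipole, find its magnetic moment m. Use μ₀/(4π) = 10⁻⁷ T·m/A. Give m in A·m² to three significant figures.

In the equatorial plane B = (μ₀/4π)·m/r³, so m = Br³·4π/(μ₀).
m = (1.02×10⁻⁴)·(0.180)³ / (10⁻⁷) = 5.949 A·m².

m ≈ 5.95 A·m²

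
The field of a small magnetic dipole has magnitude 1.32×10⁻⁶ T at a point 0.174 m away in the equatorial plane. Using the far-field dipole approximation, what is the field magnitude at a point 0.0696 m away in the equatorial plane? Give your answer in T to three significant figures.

B ≈ 2.06×10⁻⁵ T

Dipole fields scale as 1/r³ in the far field; the geometry is the same at both points.
B₂ = B₁ · (r₁/r₂)³ = 1.32×10⁻⁶ · (0.174/0.0696)³.
(r₁/r₂)³ = (2.5)³ = 15.62.
B₂ ≈ 2.062×10⁻⁵ T.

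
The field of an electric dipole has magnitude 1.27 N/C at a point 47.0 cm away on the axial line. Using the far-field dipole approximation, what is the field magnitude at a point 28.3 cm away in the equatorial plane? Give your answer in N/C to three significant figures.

E ≈ 2.91 N/C

Dipole fields scale as 1/r³ in the far field.
The axial field is twice the equatorial field at the same r, so the geometry factor is 1/2.
E₂ = E₁ · (1/2) · (r₁/r₂)³ = 1.27 · 0.5 · (47.0/28.3)³.
(r₁/r₂)³ = (1.661)³ = 4.581.
E₂ ≈ 2.909 N/C.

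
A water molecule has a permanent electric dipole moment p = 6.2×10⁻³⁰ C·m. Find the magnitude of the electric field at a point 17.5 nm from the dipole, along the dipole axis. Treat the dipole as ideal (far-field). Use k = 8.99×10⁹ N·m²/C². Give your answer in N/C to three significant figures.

On the dipole axis E = 2kp/r³.
E = 2·(8.99×10⁹)(6.20×10⁻³⁰) / (1.75×10⁻⁸)³ = 2.080×10⁴ N/C.

E ≈ 2.08×10⁴ N/C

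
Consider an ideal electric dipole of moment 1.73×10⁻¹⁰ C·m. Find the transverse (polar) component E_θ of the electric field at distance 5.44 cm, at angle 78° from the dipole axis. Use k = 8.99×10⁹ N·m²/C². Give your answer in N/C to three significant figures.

E_θ ≈ 9450 N/C

For a dipole, E_θ = (kp sinθ)/r³.
kp/r³ = (8.99×10⁹)(1.73×10⁻¹⁰)/(0.0544)³ = 9661 N/C.
E_θ = 9661·sin78° = 9450 N/C.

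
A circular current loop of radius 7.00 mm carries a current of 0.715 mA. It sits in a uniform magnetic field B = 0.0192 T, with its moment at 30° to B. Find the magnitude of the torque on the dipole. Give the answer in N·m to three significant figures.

τ ≈ 1.06×10⁻⁹ N·m

Magnetic moment m = IA = Iπa² = (7.15×10⁻⁴)·π·(0.00700)² = 1.101×10⁻⁷ A·m².
Torque on a magnetic dipole: τ = mB sinθ.
τ = (1.101×10⁻⁷)(0.0192)·sin30° = 1.057×10⁻⁹ N·m.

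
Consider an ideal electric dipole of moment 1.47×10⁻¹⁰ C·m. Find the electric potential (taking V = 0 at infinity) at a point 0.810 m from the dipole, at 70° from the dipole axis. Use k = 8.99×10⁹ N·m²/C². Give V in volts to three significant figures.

V ≈ 0.689 V

The dipole potential is V = kp cosθ / r².
V = (8.99×10⁹)(1.47×10⁻¹⁰)·cos70° / (0.810)² = 0.6889 V.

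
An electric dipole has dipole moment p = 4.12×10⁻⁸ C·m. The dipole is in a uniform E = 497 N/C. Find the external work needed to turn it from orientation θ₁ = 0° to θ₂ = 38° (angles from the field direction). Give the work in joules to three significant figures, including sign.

W ≈ 4.34×10⁻⁶ J

W_ext = ΔU = U(θ₂) − U(θ₁) = −pE cosθ₂ − (−pE cosθ₁) = pE(cosθ₁ − cosθ₂).
W = (4.12×10⁻⁸)(497)·(cos0° − cos38°) = (2.048×10⁻⁵)·(+0.2120) = 4.341×10⁻⁶ J.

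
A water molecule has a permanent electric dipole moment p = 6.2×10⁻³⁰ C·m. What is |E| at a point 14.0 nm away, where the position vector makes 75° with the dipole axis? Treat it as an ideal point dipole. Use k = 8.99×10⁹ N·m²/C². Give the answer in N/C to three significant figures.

At angle θ the dipole field magnitude is E = (kp/r³)·√(1 + 3cos²θ).
kp/r³ = (8.99×10⁹)(6.20×10⁻³⁰) / (1.40×10⁻⁸)³ = 2.031×10⁴ N/C.
√(1 + 3cos²75°) = √(1 + 3·0.0670) = √1.2010 ≈ 1.0959.
E ≈ 2.031×10⁴ × 1.096 = 2.226×10⁴ N/C.

E ≈ 2.23×10⁴ N/C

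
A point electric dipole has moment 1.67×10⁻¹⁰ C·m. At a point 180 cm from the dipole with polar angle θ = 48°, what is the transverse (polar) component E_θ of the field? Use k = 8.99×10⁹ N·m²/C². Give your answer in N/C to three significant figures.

E_θ ≈ 0.191 N/C

For a dipole, E_θ = (kp sinθ)/r³.
kp/r³ = (8.99×10⁹)(1.67×10⁻¹⁰)/(1.80)³ = 0.2574 N/C.
E_θ = 0.2574·sin48° = 0.1913 N/C.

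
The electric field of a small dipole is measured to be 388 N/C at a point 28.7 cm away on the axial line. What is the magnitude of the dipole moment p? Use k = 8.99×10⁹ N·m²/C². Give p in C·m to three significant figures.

p ≈ 5.10×10⁻¹⁰ C·m

On axis E = 2kp/r³, so p = Er³/(2k).
p = (388)·(0.287)³ / (2·8.99×10⁹) = 5.101×10⁻¹⁰ C·m.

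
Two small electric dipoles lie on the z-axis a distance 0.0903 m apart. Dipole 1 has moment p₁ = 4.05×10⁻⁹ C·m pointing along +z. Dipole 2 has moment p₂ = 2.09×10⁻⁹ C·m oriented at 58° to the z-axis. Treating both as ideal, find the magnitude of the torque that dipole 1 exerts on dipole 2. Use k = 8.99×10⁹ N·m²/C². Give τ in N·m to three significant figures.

τ ≈ 1.75×10⁻⁴ N·m

The second dipole sits on the axis of the first, so the field there is axial: E₁ = 2kp₁/r³ along +z.
E₁ = 2(8.99×10⁹)(4.05×10⁻⁹)/(0.0903)³ = 9.890×10⁴ N/C.
Torque on the second dipole: τ = p₂ E₁ sinθ.
τ = (2.09×10⁻⁹)(9.890×10⁴)·sin58° = 1.753×10⁻⁴ N·m.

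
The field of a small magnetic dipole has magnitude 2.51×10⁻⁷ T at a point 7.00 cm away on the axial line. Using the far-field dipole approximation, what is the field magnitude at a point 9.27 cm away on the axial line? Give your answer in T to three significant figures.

Dipole fields scale as 1/r³ in the far field; the geometry is the same at both points.
B₂ = B₁ · (r₁/r₂)³ = 2.51×10⁻⁷ · (7.00/9.27)³.
(r₁/r₂)³ = (0.7551)³ = 0.4306.
B₂ ≈ 1.081×10⁻⁷ T.

B ≈ 1.08×10⁻⁷ T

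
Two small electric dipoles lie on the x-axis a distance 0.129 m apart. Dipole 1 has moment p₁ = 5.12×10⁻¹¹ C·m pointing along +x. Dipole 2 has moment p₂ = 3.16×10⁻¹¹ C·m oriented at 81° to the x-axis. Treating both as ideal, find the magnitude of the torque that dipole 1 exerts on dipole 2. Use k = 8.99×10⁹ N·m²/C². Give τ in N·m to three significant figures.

The second dipole sits on the axis of the first, so the field there is axial: E₁ = 2kp₁/r³ along +x.
E₁ = 2(8.99×10⁹)(5.12×10⁻¹¹)/(0.129)³ = 428.8 N/C.
Torque on the second dipole: τ = p₂ E₁ sinθ.
τ = (3.16×10⁻¹¹)(428.8)·sin81° = 1.338×10⁻⁸ N·m.

τ ≈ 1.34×10⁻⁸ N·m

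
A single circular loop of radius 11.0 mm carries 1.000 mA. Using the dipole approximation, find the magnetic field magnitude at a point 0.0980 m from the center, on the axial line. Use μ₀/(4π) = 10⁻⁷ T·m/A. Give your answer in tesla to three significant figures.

B ≈ 8.08×10⁻¹¹ T

Magnetic moment m = IA = Iπa² = (0.00100)·π·(0.0110)² = 3.801×10⁻⁷ A·m².
On axis B = (μ₀/4π)·2m/r³.
B = 2·(10⁻⁷)·(3.801×10⁻⁷) / (0.0980)³ = 8.077×10⁻¹¹ T.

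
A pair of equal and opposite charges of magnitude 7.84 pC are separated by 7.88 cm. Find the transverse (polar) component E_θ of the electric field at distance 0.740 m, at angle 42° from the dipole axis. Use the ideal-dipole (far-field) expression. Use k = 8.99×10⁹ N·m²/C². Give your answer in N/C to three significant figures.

Dipole moment p = qd = (7.84×10⁻¹² C)(0.0788 m) = 6.178×10⁻¹³ C·m.
For a dipole, E_θ = (kp sinθ)/r³.
kp/r³ = (8.99×10⁹)(6.178×10⁻¹³)/(0.740)³ = 0.01371 N/C.
E_θ = 0.01371·sin42° = 0.009171 N/C.

E_θ ≈ 0.00917 N/C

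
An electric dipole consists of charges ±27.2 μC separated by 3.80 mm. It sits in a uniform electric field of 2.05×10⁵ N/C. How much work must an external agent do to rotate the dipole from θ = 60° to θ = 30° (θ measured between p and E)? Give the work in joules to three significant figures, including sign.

W ≈ -0.00776 J

Dipole moment p = qd = (2.72×10⁻⁵ C)(0.00380 m) = 1.034×10⁻⁷ C·m.
W_ext = ΔU = U(θ₂) − U(θ₁) = −pE cosθ₂ − (−pE cosθ₁) = pE(cosθ₁ − cosθ₂).
W = (1.034×10⁻⁷)(2.05×10⁵)·(cos60° − cos30°) = (0.02120)·(-0.3660) = -0.007759 J.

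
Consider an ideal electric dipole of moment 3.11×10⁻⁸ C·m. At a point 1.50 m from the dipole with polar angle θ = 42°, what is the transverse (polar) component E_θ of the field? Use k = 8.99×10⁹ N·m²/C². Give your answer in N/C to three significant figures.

E_θ ≈ 55.4 N/C

For a dipole, E_θ = (kp sinθ)/r³.
kp/r³ = (8.99×10⁹)(3.11×10⁻⁸)/(1.50)³ = 82.84 N/C.
E_θ = 82.84·sin42° = 55.43 N/C.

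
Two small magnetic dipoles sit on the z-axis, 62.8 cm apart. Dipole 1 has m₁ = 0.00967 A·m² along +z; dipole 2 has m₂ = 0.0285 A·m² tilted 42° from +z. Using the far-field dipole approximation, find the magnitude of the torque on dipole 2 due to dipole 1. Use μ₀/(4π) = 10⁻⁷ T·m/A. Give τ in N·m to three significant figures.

τ ≈ 1.49×10⁻¹⁰ N·m

Dipole B is on the axis of dipole A, so B₁ there is axial: B₁ = (μ₀/4π)·2m₁/r³ along +z.
B₁ = 2(10⁻⁷)(0.00967)/(0.628)³ = 7.809×10⁻⁹ T.
τ = m₂ B₁ sinθ.
τ = (0.0285)(7.809×10⁻⁹)·sin42° = 1.489×10⁻¹⁰ N·m.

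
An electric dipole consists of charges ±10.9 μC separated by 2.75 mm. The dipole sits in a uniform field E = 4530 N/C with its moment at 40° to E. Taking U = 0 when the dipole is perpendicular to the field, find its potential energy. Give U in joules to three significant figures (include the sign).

U ≈ -1.04×10⁻⁴ J

Dipole moment p = qd = (1.09×10⁻⁵ C)(0.00275 m) = 2.998×10⁻⁸ C·m.
U = −p·E = −pE cosθ.
U = −(2.998×10⁻⁸)(4530)·cos40° = -1.040×10⁻⁴ J.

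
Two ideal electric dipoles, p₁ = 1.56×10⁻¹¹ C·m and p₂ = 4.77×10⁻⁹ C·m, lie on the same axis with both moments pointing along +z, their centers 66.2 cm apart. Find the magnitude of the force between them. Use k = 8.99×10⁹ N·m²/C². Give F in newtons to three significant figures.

On-axis field of dipole 1 at distance r: E = 2kp₁/r³. Force on dipole 2 is F = p₂·dE/dr (gradient along axis).
dE/dr = −6kp₁/r⁴, so |F| = 6kp₁p₂/r⁴ (attractive for aligned moments).
F = 6(8.99×10⁹)(1.56×10⁻¹¹)(4.77×10⁻⁹)/(0.662)⁴ = 2.090×10⁻⁸ N.

F ≈ 2.09×10⁻⁸ N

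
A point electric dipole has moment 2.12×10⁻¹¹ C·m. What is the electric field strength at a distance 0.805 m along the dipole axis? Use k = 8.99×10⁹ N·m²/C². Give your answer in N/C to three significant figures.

On the dipole axis E = 2kp/r³.
E = 2·(8.99×10⁹)(2.12×10⁻¹¹) / (0.805)³ = 0.7307 N/C.

E ≈ 0.731 N/C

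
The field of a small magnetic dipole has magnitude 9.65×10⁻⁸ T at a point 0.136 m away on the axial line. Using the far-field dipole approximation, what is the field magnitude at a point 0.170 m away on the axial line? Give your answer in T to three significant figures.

B ≈ 4.94×10⁻⁸ T

Dipole fields scale as 1/r³ in the far field; the geometry is the same at both points.
B₂ = B₁ · (r₁/r₂)³ = 9.65×10⁻⁸ · (0.136/0.170)³.
(r₁/r₂)³ = (0.8)³ = 0.512.
B₂ ≈ 4.941×10⁻⁸ T.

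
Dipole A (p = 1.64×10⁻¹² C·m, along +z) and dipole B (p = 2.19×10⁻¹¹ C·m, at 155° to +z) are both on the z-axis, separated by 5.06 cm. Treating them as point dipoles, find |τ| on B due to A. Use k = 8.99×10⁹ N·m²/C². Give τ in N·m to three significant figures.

The second dipole sits on the axis of the first, so the field there is axial: E₁ = 2kp₁/r³ along +z.
E₁ = 2(8.99×10⁹)(1.64×10⁻¹²)/(0.0506)³ = 227.6 N/C.
Torque on the second dipole: τ = p₂ E₁ sinθ.
τ = (2.19×10⁻¹¹)(227.6)·sin155° = 2.107×10⁻⁹ N·m.

τ ≈ 2.11×10⁻⁹ N·m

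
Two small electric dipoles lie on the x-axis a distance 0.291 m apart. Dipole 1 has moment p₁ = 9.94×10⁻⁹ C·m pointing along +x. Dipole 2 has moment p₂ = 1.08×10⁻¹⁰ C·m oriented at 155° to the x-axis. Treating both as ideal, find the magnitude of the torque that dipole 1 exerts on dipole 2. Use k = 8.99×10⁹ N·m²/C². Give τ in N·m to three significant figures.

τ ≈ 3.31×10⁻⁷ N·m

The second dipole sits on the axis of the first, so the field there is axial: E₁ = 2kp₁/r³ along +x.
E₁ = 2(8.99×10⁹)(9.94×10⁻⁹)/(0.291)³ = 7253 N/C.
Torque on the second dipole: τ = p₂ E₁ sinθ.
τ = (1.08×10⁻¹⁰)(7253)·sin155° = 3.310×10⁻⁷ N·m.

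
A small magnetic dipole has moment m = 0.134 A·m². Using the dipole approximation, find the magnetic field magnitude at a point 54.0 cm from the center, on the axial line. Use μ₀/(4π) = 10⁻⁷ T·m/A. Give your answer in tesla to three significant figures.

B ≈ 1.70×10⁻⁷ T

On axis B = (μ₀/4π)·2m/r³.
B = 2·(10⁻⁷)·(0.134) / (0.540)³ = 1.702×10⁻⁷ T.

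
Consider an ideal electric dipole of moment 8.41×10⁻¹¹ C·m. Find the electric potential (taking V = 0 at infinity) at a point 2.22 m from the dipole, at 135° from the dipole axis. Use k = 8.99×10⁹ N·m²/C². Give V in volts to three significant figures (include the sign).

V ≈ -0.108 V

The dipole potential is V = kp cosθ / r².
V = (8.99×10⁹)(8.41×10⁻¹¹)·cos135° / (2.22)² = -0.1085 V.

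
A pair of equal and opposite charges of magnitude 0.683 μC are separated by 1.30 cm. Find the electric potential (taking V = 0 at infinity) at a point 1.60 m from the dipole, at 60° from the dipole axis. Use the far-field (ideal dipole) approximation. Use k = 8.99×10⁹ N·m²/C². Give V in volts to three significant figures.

Dipole moment p = qd = (6.83×10⁻⁷ C)(0.0130 m) = 8.879×10⁻⁹ C·m.
The dipole potential is V = kp cosθ / r².
V = (8.99×10⁹)(8.879×10⁻⁹)·cos60° / (1.60)² = 15.59 V.

V ≈ 15.6 V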